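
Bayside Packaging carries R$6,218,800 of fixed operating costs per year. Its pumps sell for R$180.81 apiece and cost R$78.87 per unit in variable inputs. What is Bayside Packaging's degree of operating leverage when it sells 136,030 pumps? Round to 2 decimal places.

Contribution at this volume is 136,030 × R$101.94 = R$13,866,898.20.
EBIT = R$13,866,898.20 − R$6,218,800 = R$7,648,098.20.
DOL = contribution ÷ EBIT = R$13,866,898.20 ÷ R$7,648,098.20 = 1.8131.

1.81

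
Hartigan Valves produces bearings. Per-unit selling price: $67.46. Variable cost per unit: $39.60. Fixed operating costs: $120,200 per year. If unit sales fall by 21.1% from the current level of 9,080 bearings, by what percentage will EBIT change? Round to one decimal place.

Total contribution margin = 9,080 × $27.86 = $252,968.80.
Subtracting fixed costs: EBIT = $252,968.80 − $120,200 = $132,768.80.
Degree of operating leverage = $252,968.80 / $132,768.80 = 1.9053.
Operating income changes by 1.9053 × -21.1% = -40.2%.

-40.2%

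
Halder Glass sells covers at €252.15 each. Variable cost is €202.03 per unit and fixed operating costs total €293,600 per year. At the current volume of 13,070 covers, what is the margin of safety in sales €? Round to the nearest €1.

Unit CM = price − variable cost = €252.15 − €202.03 = €50.12. Break-even units = €293,600 ÷ €50.12 = 5,857.94; break-even revenue = 5,857.94 × €252.15 = €1,477,079.81.
Current sales = 13,070 × €252.15 = €3,295,600.50.
Margin of safety = €3,295,600.50 − €1,477,079.81 = €1,818,521.

€1,818,521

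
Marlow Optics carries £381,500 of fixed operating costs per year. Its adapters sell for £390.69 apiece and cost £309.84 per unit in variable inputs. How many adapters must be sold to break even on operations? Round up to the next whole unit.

Each unit contributes £390.69 − £309.84 = £80.85.
Break-even volume = fixed costs ÷ CM per unit = £381,500 ÷ £80.85 = 4,718.61, so 4,719 adapters.

4,719 adapters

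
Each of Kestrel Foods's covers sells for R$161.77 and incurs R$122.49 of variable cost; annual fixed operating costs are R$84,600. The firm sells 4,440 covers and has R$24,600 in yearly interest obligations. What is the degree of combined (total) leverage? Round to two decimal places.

Contribution at this volume is 4,440 × R$39.28 = R$174,403.20.
Operating income = contribution − fixed costs = R$174,403.20 − R$84,600 = R$89,803.20. Interest = R$24,600.00, so EBIT − I = R$65,203.20.
DCL = contribution ÷ (EBIT − I) = R$174,403.20 ÷ R$65,203.20 = 2.6748.

2.67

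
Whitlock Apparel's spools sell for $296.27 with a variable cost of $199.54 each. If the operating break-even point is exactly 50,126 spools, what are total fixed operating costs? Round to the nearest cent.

Each unit contributes $296.27 − $199.54 = $96.73.
Fixed costs = break-even units × CM = 50,126 × $96.73 = $4,848,687.98.

$4,848,687.98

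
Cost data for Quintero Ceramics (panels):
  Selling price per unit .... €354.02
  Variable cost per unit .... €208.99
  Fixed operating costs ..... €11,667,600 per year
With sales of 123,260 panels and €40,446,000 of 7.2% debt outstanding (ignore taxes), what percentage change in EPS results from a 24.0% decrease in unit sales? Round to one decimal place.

-130.1%

Total contribution margin = 123,260 × €145.03 = €17,876,397.80.
Operating income = contribution − fixed costs = €17,876,397.80 − €11,667,600 = €6,208,797.80.
Interest = €2,912,112.00, so EBIT − I = €3,296,685.80.
Degree of combined leverage = contribution ÷ (EBIT − I) = €17,876,397.80 ÷ €3,296,685.80 = 5.4225.
EPS therefore changes by 5.4225 × (-24.0%) = -130.1%.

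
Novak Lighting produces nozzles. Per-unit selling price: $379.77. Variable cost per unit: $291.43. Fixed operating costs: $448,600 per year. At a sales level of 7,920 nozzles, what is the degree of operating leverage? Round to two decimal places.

Total contribution margin = 7,920 × $88.34 = $699,652.80.
Operating income = contribution − fixed costs = $699,652.80 − $448,600 = $251,052.80.
DOL = contribution ÷ EBIT = $699,652.80 ÷ $251,052.80 = 2.7869.

2.79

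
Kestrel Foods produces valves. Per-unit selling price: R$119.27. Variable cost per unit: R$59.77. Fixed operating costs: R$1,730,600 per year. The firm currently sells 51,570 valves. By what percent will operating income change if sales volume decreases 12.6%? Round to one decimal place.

At 51,570 units, contribution = 51,570 × R$59.50 = R$3,068,415.00.
EBIT = R$3,068,415.00 − R$1,730,600 = R$1,337,815.00.
Degree of operating leverage = R$3,068,415.00 / R$1,337,815.00 = 2.2936.
So EBIT moves 2.2936 × (-12.6%) = -28.9%.

-28.9%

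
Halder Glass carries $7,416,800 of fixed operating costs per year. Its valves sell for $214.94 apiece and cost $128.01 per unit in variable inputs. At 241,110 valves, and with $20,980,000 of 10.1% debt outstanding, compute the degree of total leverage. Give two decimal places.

Contribution at this volume is 241,110 × $86.93 = $20,959,692.30.
Subtracting fixed costs: EBIT = $20,959,692.30 − $7,416,800 = $13,542,892.30. Interest = $2,118,980.00, so EBIT − I = $11,423,912.30.
Degree of total leverage = total CM / (EBIT − interest) = $20,959,692.30 / $11,423,912.30 = 1.8347.

1.83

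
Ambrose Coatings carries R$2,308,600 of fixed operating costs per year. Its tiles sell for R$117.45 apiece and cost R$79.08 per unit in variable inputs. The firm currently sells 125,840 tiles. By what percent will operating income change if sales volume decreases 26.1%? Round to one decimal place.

-50.0%

At 125,840 units, contribution = 125,840 × R$38.37 = R$4,828,480.80.
Subtracting fixed costs: EBIT = R$4,828,480.80 − R$2,308,600 = R$2,519,880.80.
Degree of operating leverage = R$4,828,480.80 / R$2,519,880.80 = 1.9162.
%ΔEBIT = DOL × %ΔSales = 1.9162 × -26.1% = -50.0%.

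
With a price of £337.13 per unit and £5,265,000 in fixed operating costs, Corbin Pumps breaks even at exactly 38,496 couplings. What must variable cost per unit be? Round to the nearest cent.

At break-even, FC = Q × (P − VC), so P − VC = £5,265,000 ÷ 38,496 = £136.7675.
Variable cost per unit = £337.13 − £136.7675 = £200.36.

£200.36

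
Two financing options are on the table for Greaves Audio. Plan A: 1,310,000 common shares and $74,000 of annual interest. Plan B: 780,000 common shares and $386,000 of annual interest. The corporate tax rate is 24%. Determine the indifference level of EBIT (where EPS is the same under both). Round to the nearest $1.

Set EPS_A = EPS_B: (EBIT − $74,000)(1 − 0.24) ÷ 1,310,000 = (EBIT − $386,000)(1 − 0.24) ÷ 780,000.
Cancelling (1 − t) and cross-multiplying: 780,000·(EBIT − 74,000) = 1,310,000·(EBIT − 386,000).
Solving, EBIT = (386,000·1,310,000 − 74,000·780,000) / (1,310,000 − 780,000) = 447,940,000,000 / 530,000 = 845,169.81.

$845,170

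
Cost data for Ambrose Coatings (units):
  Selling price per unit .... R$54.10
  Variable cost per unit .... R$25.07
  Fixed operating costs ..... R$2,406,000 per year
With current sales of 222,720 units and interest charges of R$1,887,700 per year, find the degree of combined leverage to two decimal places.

Total contribution margin = 222,720 × R$29.03 = R$6,465,561.60.
Operating income = contribution − fixed costs = R$6,465,561.60 − R$2,406,000 = R$4,059,561.60. Interest = R$1,887,700.00.
DOL = R$6,465,561.60 ÷ R$4,059,561.60 = 1.5927; DFL = R$4,059,561.60 ÷ R$2,171,861.60 = 1.8692.
DCL = DOL × DFL = 1.5927 × 1.8692 = 2.9771.

2.98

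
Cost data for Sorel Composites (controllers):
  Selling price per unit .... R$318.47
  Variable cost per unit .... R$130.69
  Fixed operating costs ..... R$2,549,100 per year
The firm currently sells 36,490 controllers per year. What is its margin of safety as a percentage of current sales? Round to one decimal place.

Unit CM = price − variable cost = R$318.47 − R$130.69 = R$187.78. Break-even units = R$2,549,100 ÷ R$187.78 = 13,574.93; break-even revenue = 13,574.93 × R$318.47 = R$4,323,207.35.
Actual sales revenue = 36,490 × R$318.47 = R$11,620,970.30.
Margin of safety = (R$11,620,970.30 − R$4,323,207.35) ÷ R$11,620,970.30 = 62.8%.

62.8%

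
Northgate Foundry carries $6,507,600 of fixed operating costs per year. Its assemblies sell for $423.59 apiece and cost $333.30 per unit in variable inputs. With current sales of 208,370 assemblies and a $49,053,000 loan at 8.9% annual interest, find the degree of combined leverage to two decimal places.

2.37

At 208,370 units, contribution = 208,370 × $90.29 = $18,813,727.30.
EBIT = $18,813,727.30 − $6,507,600 = $12,306,127.30. Interest = $4,365,717.00.
DOL = $18,813,727.30 ÷ $12,306,127.30 = 1.5288; DFL = $12,306,127.30 ÷ $7,940,410.30 = 1.5498.
DCL = DOL × DFL = 1.5288 × 1.5498 = 2.3693.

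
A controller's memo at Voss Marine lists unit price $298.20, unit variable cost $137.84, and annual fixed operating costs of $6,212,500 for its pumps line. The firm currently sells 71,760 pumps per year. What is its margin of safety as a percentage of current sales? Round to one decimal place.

46.0%

Each unit contributes $298.20 − $137.84 = $160.36. Break-even units = $6,212,500 ÷ $160.36 = 38,740.96; break-even revenue = 38,740.96 × $298.20 = $11,552,553.63.
Current sales = 71,760 × $298.20 = $21,398,832.00.
Margin of safety = ($21,398,832.00 − $11,552,553.63) ÷ $21,398,832.00 = 46.0%.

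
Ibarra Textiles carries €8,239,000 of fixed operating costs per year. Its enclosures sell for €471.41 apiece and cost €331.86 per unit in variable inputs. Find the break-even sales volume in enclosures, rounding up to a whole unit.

Unit CM = price − variable cost = €471.41 − €331.86 = €139.55.
Break-even Q = €8,239,000 / €139.55 = 59,039.77 → 59,040 enclosures.

59,040 enclosures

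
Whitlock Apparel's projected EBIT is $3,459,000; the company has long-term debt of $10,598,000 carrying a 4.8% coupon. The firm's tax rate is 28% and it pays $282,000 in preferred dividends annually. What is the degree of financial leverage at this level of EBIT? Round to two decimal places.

Interest = $508,704.00.
Preferred dividends grossed up pre-tax: $282,000 / (1 − 0.28) = $391,666.67.
DFL = EBIT ÷ [EBIT − I − D_p/(1−t)] = $3,459,000 ÷ [$3,459,000 − $508,704.00 − $391,666.67] = $3,459,000 ÷ $2,558,629.33 = 1.3519.

1.35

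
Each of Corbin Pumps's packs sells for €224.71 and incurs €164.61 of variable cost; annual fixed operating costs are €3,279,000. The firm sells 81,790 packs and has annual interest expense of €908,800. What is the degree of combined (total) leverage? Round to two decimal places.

Contribution at this volume is 81,790 × €60.10 = €4,915,579.00.
Operating income = contribution − fixed costs = €4,915,579.00 − €3,279,000 = €1,636,579.00. Interest = €908,800.00.
DOL = €4,915,579.00 ÷ €1,636,579.00 = 3.0036; DFL = €1,636,579.00 ÷ €727,779.00 = 2.2487.
DCL = DOL × DFL = 3.0036 × 2.2487 = 6.7542.

6.75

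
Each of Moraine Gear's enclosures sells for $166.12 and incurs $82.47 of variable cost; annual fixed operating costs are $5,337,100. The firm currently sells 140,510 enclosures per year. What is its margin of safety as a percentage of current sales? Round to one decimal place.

54.6%

Unit CM = price − variable cost = $166.12 − $82.47 = $83.65. Break-even units = $5,337,100 ÷ $83.65 = 63,802.75; break-even revenue = 63,802.75 × $166.12 = $10,598,912.76.
Current sales = 140,510 × $166.12 = $23,341,521.20.
Margin of safety = ($23,341,521.20 − $10,598,912.76) ÷ $23,341,521.20 = 54.6%.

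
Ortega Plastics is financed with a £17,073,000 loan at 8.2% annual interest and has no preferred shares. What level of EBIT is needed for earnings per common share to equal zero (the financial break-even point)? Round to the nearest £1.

£1,399,986

Annual interest = 8.2% × £17,073,000 = £1,399,986.00.
Without preferred stock the financial break-even is simply EBIT = interest = £1,399,986.00.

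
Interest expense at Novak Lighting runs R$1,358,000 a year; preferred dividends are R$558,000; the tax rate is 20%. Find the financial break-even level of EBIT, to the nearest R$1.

Preferred dividends are paid after tax, so their pre-tax equivalent is R$558,000 ÷ (1 − 0.20) = R$697,500.00.
Financial break-even EBIT = interest + D_p ÷ (1 − t) = R$1,358,000 + R$697,500.00 = R$2,055,500.00.

R$2,055,500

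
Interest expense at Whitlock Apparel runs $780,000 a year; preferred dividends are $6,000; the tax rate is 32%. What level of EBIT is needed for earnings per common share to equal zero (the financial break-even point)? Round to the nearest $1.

$788,824

Grossing the preferred dividend up to pre-tax terms: $6,000 / (1 − 0.32) = $8,823.53.
EPS = 0 when EBIT covers interest plus the pre-tax preferred burden: $780,000 + $8,823.53 = $788,823.53.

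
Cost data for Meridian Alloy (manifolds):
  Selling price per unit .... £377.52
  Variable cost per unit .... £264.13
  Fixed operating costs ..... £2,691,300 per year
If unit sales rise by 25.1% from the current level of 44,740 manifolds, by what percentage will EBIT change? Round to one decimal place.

Contribution at this volume is 44,740 × £113.39 = £5,073,068.60.
EBIT = £5,073,068.60 − £2,691,300 = £2,381,768.60.
DOL = contribution ÷ EBIT = £5,073,068.60 ÷ £2,381,768.60 = 2.1300.
Operating income changes by 2.1300 × +25.1% = +53.5%.

+53.5%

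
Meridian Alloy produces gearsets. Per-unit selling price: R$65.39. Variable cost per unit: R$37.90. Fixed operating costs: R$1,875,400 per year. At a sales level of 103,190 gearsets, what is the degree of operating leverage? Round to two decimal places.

2.95

At 103,190 units, contribution = 103,190 × R$27.49 = R$2,836,693.10.
Operating income = contribution − fixed costs = R$2,836,693.10 − R$1,875,400 = R$961,293.10.
DOL = contribution ÷ EBIT = R$2,836,693.10 ÷ R$961,293.10 = 2.9509.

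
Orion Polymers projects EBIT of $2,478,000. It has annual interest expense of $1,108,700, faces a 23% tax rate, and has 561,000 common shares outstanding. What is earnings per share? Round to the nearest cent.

$1.88

Pre-tax income = $2,478,000 − $1,108,700.00 = $1,369,300.00.
Net income = $1,369,300.00 × (1 − 0.23) = $1,054,361.00.
EPS = $1,054,361.00 ÷ 561,000 = $1.88.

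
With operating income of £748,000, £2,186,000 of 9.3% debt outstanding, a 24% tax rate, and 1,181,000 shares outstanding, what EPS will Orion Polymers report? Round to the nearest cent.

£0.35

Interest = £203,298.00, so EBT = £748,000 − £203,298.00 = £544,702.00.
Net income = £544,702.00 × (1 − 0.24) = £413,973.52.
Per share: £413,973.52 / 1,181,000 shares = £0.35.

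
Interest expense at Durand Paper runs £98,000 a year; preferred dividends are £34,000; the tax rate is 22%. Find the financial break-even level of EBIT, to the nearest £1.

£141,590

Grossing the preferred dividend up to pre-tax terms: £34,000 / (1 − 0.22) = £43,589.74.
EPS = 0 when EBIT covers interest plus the pre-tax preferred burden: £98,000 + £43,589.74 = £141,589.74.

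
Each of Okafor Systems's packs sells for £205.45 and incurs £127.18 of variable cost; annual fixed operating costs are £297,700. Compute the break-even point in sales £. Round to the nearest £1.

£781,429

CM per unit = £205.45 − £127.18 = £78.27; CM ratio = £78.27 / £205.45 = 0.3810.
Break-even revenue = fixed costs × price ÷ CM = £297,700 × £205.45 ÷ £78.27 = £781,429.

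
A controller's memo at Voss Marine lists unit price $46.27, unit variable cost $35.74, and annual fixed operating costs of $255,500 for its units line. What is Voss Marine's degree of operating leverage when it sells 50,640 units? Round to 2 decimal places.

1.92

At 50,640 units, contribution = 50,640 × $10.53 = $533,239.20.
EBIT = $533,239.20 − $255,500 = $277,739.20.
DOL = contribution ÷ EBIT = $533,239.20 ÷ $277,739.20 = 1.9199.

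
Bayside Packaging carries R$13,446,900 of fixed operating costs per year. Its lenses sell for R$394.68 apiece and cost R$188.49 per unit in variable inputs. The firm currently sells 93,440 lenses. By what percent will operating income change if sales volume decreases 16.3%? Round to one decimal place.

Total contribution margin = 93,440 × R$206.19 = R$19,266,393.60.
Subtracting fixed costs: EBIT = R$19,266,393.60 − R$13,446,900 = R$5,819,493.60.
DOL = contribution ÷ EBIT = R$19,266,393.60 ÷ R$5,819,493.60 = 3.3107.
%ΔEBIT = DOL × %ΔSales = 3.3107 × -16.3% = -54.0%.

-54.0%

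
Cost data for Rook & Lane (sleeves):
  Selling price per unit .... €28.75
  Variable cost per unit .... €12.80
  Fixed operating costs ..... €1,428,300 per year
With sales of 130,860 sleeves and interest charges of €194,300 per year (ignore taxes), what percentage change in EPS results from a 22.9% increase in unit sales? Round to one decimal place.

+102.9%

Total contribution margin = 130,860 × €15.95 = €2,087,217.00.
EBIT = €2,087,217.00 − €1,428,300 = €658,917.00.
Interest = €194,300.00, so EBIT − I = €464,617.00.
Degree of combined leverage = contribution ÷ (EBIT − I) = €2,087,217.00 ÷ €464,617.00 = 4.4923.
%ΔEPS = DCL × %ΔSales = 4.4923 × +22.9% = +102.9%.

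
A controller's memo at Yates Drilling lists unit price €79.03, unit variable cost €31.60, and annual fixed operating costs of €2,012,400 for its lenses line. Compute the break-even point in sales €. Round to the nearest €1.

€3,353,151

Contribution margin per unit = €79.03 − €31.60 = €47.43, a CM ratio of €47.43 ÷ €79.03 = 0.6002.
Break-even revenue = fixed costs × price ÷ CM = €2,012,400 × €79.03 ÷ €47.43 = €3,353,151.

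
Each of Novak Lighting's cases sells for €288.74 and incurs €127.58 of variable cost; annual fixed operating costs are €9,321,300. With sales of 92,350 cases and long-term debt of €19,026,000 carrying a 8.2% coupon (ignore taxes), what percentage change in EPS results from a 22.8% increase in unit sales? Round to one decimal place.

+84.8%

At 92,350 units, contribution = 92,350 × €161.16 = €14,883,126.00.
Subtracting fixed costs: EBIT = €14,883,126.00 − €9,321,300 = €5,561,826.00.
Interest = €1,560,132.00, so EBIT − I = €4,001,694.00.
DCL = total CM / (EBIT − I) = €14,883,126.00 / €4,001,694.00 = 3.7192.
%ΔEPS = DCL × %ΔSales = 3.7192 × +22.8% = +84.8%.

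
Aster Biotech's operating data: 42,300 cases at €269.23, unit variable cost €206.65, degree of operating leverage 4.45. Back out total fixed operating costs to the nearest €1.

At 42,300 units, contribution = 42,300 × €62.58 = €2,647,134.00.
Since DOL = CM ÷ EBIT, EBIT = €2,647,134.00 ÷ 4.45 = €594,861.57.
Fixed costs = CM − EBIT = €2,647,134.00 − €594,861.57 = €2,052,272.

€2,052,272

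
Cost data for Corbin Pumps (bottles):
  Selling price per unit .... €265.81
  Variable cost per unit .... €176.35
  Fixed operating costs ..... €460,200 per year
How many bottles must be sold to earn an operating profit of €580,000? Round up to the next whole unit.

Contribution margin per unit = €265.81 − €176.35 = €89.46.
Need Q such that Q × €89.46 − €460,200 = €580,000, i.e. Q = €1,040,200 / €89.46 = 11,627.54 → 11,628.

11,628 bottles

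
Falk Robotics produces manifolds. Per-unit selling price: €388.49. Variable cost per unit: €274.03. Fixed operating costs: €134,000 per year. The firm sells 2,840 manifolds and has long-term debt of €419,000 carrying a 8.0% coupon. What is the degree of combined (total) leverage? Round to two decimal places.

2.06

At 2,840 units, contribution = 2,840 × €114.46 = €325,066.40.
Subtracting fixed costs: EBIT = €325,066.40 − €134,000 = €191,066.40. Interest = €33,520.00.
DOL = €325,066.40 ÷ €191,066.40 = 1.7013; DFL = €191,066.40 ÷ €157,546.40 = 1.2128.
Combined leverage = 1.7013 × 1.2128 = 2.0633.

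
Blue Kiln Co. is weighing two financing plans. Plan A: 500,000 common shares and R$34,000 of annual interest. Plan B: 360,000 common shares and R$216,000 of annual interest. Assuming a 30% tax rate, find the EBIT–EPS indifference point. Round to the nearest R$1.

R$684,000

At indifference, (EBIT − 34,000)(1 − t)/500,000 = (EBIT − 216,000)(1 − t)/360,000.
Cancelling (1 − t) and cross-multiplying: 360,000·(EBIT − 34,000) = 500,000·(EBIT − 216,000).
Solving, EBIT = (216,000·500,000 − 34,000·360,000) / (500,000 − 360,000) = 95,760,000,000 / 140,000 = 684,000.00.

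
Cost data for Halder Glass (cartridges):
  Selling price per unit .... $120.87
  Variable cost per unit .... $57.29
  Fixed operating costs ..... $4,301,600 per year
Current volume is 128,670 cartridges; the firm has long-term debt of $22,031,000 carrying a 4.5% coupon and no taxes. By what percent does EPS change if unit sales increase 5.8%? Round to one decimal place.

+16.4%

Total contribution margin = 128,670 × $63.58 = $8,180,838.60.
Subtracting fixed costs: EBIT = $8,180,838.60 − $4,301,600 = $3,879,238.60.
Interest = $991,395.00, so EBIT − I = $2,887,843.60.
Degree of combined leverage = contribution ÷ (EBIT − I) = $8,180,838.60 ÷ $2,887,843.60 = 2.8329.
%ΔEPS = DCL × %ΔSales = 2.8329 × +5.8% = +16.4%.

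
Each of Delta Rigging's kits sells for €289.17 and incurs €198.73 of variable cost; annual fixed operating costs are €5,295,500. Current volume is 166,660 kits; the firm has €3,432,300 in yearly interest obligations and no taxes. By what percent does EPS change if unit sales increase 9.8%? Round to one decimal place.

+23.3%

Total contribution margin = 166,660 × €90.44 = €15,072,730.40.
EBIT = €15,072,730.40 − €5,295,500 = €9,777,230.40.
Interest = €3,432,300.00, so EBIT − I = €6,344,930.40.
DCL = total CM / (EBIT − I) = €15,072,730.40 / €6,344,930.40 = 2.3756.
EPS therefore changes by 2.3756 × (+9.8%) = +23.3%.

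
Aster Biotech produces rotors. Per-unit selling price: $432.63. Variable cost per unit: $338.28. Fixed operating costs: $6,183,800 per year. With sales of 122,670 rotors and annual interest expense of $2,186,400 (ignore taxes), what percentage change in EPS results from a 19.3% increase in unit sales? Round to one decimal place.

Total contribution margin = 122,670 × $94.35 = $11,573,914.50.
EBIT = $11,573,914.50 − $6,183,800 = $5,390,114.50.
After interest of $2,186,400.00, pre-tax earnings = $3,203,714.50.
DCL = total CM / (EBIT − I) = $11,573,914.50 / $3,203,714.50 = 3.6127.
%ΔEPS = DCL × %ΔSales = 3.6127 × +19.3% = +69.7%.

+69.7%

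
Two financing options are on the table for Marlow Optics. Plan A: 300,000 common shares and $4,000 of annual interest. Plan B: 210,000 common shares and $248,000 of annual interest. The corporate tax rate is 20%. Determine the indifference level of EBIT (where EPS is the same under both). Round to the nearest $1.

At indifference, (EBIT − 4,000)(1 − t)/300,000 = (EBIT − 248,000)(1 − t)/210,000.
The (1 − t) factor cancels: (EBIT − 4,000) × 210,000 = (EBIT − 248,000) × 300,000.
Solving, EBIT = (248,000·300,000 − 4,000·210,000) / (300,000 − 210,000) = 73,560,000,000 / 90,000 = 817,333.33.

$817,333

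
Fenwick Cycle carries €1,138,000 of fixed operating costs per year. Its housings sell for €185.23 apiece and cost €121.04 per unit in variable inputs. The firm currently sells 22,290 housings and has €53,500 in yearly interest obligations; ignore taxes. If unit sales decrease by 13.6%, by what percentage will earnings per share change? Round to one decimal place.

Contribution at this volume is 22,290 × €64.19 = €1,430,795.10.
Subtracting fixed costs: EBIT = €1,430,795.10 − €1,138,000 = €292,795.10.
After interest of €53,500.00, pre-tax earnings = €239,295.10.
DCL = total CM / (EBIT − I) = €1,430,795.10 / €239,295.10 = 5.9792.
%ΔEPS = DCL × %ΔSales = 5.9792 × -13.6% = -81.3%.

-81.3%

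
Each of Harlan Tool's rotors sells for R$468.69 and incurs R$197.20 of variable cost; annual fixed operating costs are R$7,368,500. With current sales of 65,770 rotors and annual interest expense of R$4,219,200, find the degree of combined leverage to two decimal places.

2.85

Contribution at this volume is 65,770 × R$271.49 = R$17,855,897.30.
Operating income = contribution − fixed costs = R$17,855,897.30 − R$7,368,500 = R$10,487,397.30. Interest = R$4,219,200.00, so EBIT − I = R$6,268,197.30.
DCL = contribution ÷ (EBIT − I) = R$17,855,897.30 ÷ R$6,268,197.30 = 2.8486.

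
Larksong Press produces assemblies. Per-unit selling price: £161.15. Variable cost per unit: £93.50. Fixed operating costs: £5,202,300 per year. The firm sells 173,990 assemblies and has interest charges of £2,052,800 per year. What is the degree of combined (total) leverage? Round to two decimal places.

At 173,990 units, contribution = 173,990 × £67.65 = £11,770,423.50.
EBIT = £11,770,423.50 − £5,202,300 = £6,568,123.50. Interest = £2,052,800.00, so EBIT − I = £4,515,323.50.
Degree of total leverage = total CM / (EBIT − interest) = £11,770,423.50 / £4,515,323.50 = 2.6068.

2.61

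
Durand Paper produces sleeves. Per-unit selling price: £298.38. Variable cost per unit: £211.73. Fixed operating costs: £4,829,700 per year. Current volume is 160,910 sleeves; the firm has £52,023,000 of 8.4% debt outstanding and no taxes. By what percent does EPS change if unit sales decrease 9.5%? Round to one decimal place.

At 160,910 units, contribution = 160,910 × £86.65 = £13,942,851.50.
Subtracting fixed costs: EBIT = £13,942,851.50 − £4,829,700 = £9,113,151.50.
After interest of £4,369,932.00, pre-tax earnings = £4,743,219.50.
DCL = total CM / (EBIT − I) = £13,942,851.50 / £4,743,219.50 = 2.9395.
%ΔEPS = DCL × %ΔSales = 2.9395 × -9.5% = -27.9%.

-27.9%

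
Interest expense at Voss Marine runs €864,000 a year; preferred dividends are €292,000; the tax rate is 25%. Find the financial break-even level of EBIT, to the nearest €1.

Preferred dividends are paid after tax, so their pre-tax equivalent is €292,000 ÷ (1 − 0.25) = €389,333.33.
Financial break-even EBIT = interest + D_p ÷ (1 − t) = €864,000 + €389,333.33 = €1,253,333.33.

€1,253,333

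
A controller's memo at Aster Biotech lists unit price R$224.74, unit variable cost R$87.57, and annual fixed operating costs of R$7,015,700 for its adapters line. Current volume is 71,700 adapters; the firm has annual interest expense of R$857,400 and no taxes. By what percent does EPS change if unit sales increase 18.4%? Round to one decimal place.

+92.2%

At 71,700 units, contribution = 71,700 × R$137.17 = R$9,835,089.00.
Subtracting fixed costs: EBIT = R$9,835,089.00 − R$7,015,700 = R$2,819,389.00.
After interest of R$857,400.00, pre-tax earnings = R$1,961,989.00.
DCL = total CM / (EBIT − I) = R$9,835,089.00 / R$1,961,989.00 = 5.0128.
%ΔEPS = DCL × %ΔSales = 5.0128 × +18.4% = +92.2%.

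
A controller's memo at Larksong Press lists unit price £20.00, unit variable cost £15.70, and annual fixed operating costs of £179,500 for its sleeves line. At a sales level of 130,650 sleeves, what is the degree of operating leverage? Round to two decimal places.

1.47

At 130,650 units, contribution = 130,650 × £4.30 = £561,795.00.
Operating income = contribution − fixed costs = £561,795.00 − £179,500 = £382,295.00.
Degree of operating leverage = £561,795.00 / £382,295.00 = 1.4695.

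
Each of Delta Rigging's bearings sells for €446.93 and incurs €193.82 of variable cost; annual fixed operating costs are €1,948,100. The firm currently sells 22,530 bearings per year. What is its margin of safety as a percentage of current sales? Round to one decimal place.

65.8%

Each unit contributes €446.93 − €193.82 = €253.11. Break-even units = €1,948,100 ÷ €253.11 = 7,696.65; break-even revenue = 7,696.65 × €446.93 = €3,439,865.41.
Actual sales revenue = 22,530 × €446.93 = €10,069,332.90.
Margin of safety = (€10,069,332.90 − €3,439,865.41) ÷ €10,069,332.90 = 65.8%.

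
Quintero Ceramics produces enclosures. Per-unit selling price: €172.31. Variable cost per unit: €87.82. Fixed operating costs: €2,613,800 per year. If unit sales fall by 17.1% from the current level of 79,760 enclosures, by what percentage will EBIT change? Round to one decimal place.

-27.9%

Total contribution margin = 79,760 × €84.49 = €6,738,922.40.
Operating income = contribution − fixed costs = €6,738,922.40 − €2,613,800 = €4,125,122.40.
Degree of operating leverage = €6,738,922.40 / €4,125,122.40 = 1.6336.
Operating income changes by 1.6336 × -17.1% = -27.9%.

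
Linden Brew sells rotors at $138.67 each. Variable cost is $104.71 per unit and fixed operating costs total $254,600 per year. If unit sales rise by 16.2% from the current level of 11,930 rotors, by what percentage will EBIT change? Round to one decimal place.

+43.6%

At 11,930 units, contribution = 11,930 × $33.96 = $405,142.80.
Subtracting fixed costs: EBIT = $405,142.80 − $254,600 = $150,542.80.
So DOL = total CM / EBIT = $405,142.80 / $150,542.80 = 2.6912.
%ΔEBIT = DOL × %ΔSales = 2.6912 × +16.2% = +43.6%.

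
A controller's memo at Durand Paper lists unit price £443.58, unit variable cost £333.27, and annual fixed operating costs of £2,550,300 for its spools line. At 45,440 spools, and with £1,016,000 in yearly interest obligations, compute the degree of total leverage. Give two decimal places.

3.47

At 45,440 units, contribution = 45,440 × £110.31 = £5,012,486.40.
EBIT = £5,012,486.40 − £2,550,300 = £2,462,186.40. Interest = £1,016,000.00, so EBIT − I = £1,446,186.40.
Degree of total leverage = total CM / (EBIT − interest) = £5,012,486.40 / £1,446,186.40 = 3.4660.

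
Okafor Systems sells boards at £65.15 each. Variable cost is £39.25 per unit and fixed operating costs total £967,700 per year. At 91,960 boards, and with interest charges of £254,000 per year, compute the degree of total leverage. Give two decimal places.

2.05

Contribution at this volume is 91,960 × £25.90 = £2,381,764.00.
Subtracting fixed costs: EBIT = £2,381,764.00 − £967,700 = £1,414,064.00. Interest = £254,000.00, so EBIT − I = £1,160,064.00.
DCL = contribution ÷ (EBIT − I) = £2,381,764.00 ÷ £1,160,064.00 = 2.0531.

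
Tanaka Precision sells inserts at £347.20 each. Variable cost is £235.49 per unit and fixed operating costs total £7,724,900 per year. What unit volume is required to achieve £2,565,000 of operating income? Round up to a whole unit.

Each unit contributes £347.20 − £235.49 = £111.71.
Required volume = (fixed costs + target profit) ÷ CM = (£7,724,900 + £2,565,000) ÷ £111.71 = 92,112.61, so 92,113 inserts.

92,113 inserts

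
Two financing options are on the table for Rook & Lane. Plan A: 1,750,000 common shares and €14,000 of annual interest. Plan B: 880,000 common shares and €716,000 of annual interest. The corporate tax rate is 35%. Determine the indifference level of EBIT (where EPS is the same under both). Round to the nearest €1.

€1,426,069

At indifference, (EBIT − 14,000)(1 − t)/1,750,000 = (EBIT − 716,000)(1 − t)/880,000.
The (1 − t) factor cancels: (EBIT − 14,000) × 880,000 = (EBIT − 716,000) × 1,750,000.
Solving, EBIT = (716,000·1,750,000 − 14,000·880,000) / (1,750,000 − 880,000) = 1,240,680,000,000 / 870,000 = 1,426,068.97.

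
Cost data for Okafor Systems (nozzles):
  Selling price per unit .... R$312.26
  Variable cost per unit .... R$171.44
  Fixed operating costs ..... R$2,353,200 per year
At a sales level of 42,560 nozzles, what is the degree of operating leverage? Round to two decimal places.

1.65

Total contribution margin = 42,560 × R$140.82 = R$5,993,299.20.
EBIT = R$5,993,299.20 − R$2,353,200 = R$3,640,099.20.
Degree of operating leverage = R$5,993,299.20 / R$3,640,099.20 = 1.6465.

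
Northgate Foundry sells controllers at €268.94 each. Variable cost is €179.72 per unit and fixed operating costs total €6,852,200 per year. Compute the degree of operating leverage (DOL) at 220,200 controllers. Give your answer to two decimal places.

1.54

Total contribution margin = 220,200 × €89.22 = €19,646,244.00.
Operating income = contribution − fixed costs = €19,646,244.00 − €6,852,200 = €12,794,044.00.
Degree of operating leverage = €19,646,244.00 / €12,794,044.00 = 1.5356.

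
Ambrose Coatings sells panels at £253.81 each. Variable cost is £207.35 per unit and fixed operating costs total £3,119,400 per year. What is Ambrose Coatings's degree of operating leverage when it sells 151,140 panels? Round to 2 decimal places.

1.80

At 151,140 units, contribution = 151,140 × £46.46 = £7,021,964.40.
Operating income = contribution − fixed costs = £7,021,964.40 − £3,119,400 = £3,902,564.40.
Degree of operating leverage = £7,021,964.40 / £3,902,564.40 = 1.7993.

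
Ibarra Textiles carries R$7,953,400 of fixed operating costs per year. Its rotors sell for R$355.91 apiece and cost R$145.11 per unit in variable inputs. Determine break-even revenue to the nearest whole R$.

Contribution margin per unit = R$355.91 − R$145.11 = R$210.80, a CM ratio of R$210.80 ÷ R$355.91 = 0.5923.
Break-even revenue = fixed costs × price ÷ CM = R$7,953,400 × R$355.91 ÷ R$210.80 = R$13,428,342.

R$13,428,342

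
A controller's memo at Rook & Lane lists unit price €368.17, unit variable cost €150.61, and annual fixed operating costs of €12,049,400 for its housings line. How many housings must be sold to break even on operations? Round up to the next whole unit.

Contribution margin per unit = €368.17 − €150.61 = €217.56.
Break-even Q = €12,049,400 / €217.56 = 55,384.26 → 55,385 housings.

55,385 housings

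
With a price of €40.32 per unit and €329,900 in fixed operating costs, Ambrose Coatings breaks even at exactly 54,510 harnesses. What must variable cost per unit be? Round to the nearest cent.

€34.27

Contribution per unit must be FC / Q = €329,900 / 54,510 = €6.0521.
Variable cost per unit = €40.32 − €6.0521 = €34.27.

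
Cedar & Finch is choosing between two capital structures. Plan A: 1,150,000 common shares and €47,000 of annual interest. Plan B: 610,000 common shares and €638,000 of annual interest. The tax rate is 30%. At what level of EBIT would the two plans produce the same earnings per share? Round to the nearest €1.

At indifference, (EBIT − 47,000)(1 − t)/1,150,000 = (EBIT − 638,000)(1 − t)/610,000.
The (1 − t) factor cancels: (EBIT − 47,000) × 610,000 = (EBIT − 638,000) × 1,150,000.
EBIT × (1,150,000 − 610,000) = 638,000 × 1,150,000 − 47,000 × 610,000 = 705,030,000,000, so EBIT = 705,030,000,000 ÷ 540,000 = 1,305,611.11.

€1,305,611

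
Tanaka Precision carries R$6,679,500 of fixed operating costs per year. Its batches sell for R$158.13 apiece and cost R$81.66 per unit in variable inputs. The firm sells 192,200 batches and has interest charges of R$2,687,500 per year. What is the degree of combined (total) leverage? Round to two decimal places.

Contribution at this volume is 192,200 × R$76.47 = R$14,697,534.00.
Operating income = contribution − fixed costs = R$14,697,534.00 − R$6,679,500 = R$8,018,034.00. Interest = R$2,687,500.00.
DOL = R$14,697,534.00 ÷ R$8,018,034.00 = 1.8331; DFL = R$8,018,034.00 ÷ R$5,330,534.00 = 1.5042.
Combined leverage = 1.8331 × 1.5042 = 2.7573.

2.76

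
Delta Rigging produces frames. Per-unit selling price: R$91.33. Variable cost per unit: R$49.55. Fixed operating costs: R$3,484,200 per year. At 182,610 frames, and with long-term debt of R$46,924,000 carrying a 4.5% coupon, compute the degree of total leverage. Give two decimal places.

3.75

Total contribution margin = 182,610 × R$41.78 = R$7,629,445.80.
EBIT = R$7,629,445.80 − R$3,484,200 = R$4,145,245.80. Interest = R$2,111,580.00, so EBIT − I = R$2,033,665.80.
Degree of total leverage = total CM / (EBIT − interest) = R$7,629,445.80 / R$2,033,665.80 = 3.7516.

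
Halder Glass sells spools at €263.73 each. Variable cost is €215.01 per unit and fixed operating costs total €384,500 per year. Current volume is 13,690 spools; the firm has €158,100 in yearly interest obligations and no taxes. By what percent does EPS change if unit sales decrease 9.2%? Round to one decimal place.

-49.3%

Contribution at this volume is 13,690 × €48.72 = €666,976.80.
EBIT = €666,976.80 − €384,500 = €282,476.80.
Interest = €158,100.00, so EBIT − I = €124,376.80.
Degree of combined leverage = contribution ÷ (EBIT − I) = €666,976.80 ÷ €124,376.80 = 5.3625.
EPS therefore changes by 5.3625 × (-9.2%) = -49.3%.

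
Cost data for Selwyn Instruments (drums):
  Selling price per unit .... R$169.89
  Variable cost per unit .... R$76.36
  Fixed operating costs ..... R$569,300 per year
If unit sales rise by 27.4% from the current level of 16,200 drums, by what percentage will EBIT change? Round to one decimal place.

At 16,200 units, contribution = 16,200 × R$93.53 = R$1,515,186.00.
Subtracting fixed costs: EBIT = R$1,515,186.00 − R$569,300 = R$945,886.00.
Degree of operating leverage = R$1,515,186.00 / R$945,886.00 = 1.6019.
So EBIT moves 1.6019 × (+27.4%) = +43.9%.

+43.9%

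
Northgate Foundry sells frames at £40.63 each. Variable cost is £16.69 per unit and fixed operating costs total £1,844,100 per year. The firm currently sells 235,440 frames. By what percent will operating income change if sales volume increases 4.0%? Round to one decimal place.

+5.9%

Total contribution margin = 235,440 × £23.94 = £5,636,433.60.
Subtracting fixed costs: EBIT = £5,636,433.60 − £1,844,100 = £3,792,333.60.
Degree of operating leverage = £5,636,433.60 / £3,792,333.60 = 1.4863.
Operating income changes by 1.4863 × +4.0% = +5.9%.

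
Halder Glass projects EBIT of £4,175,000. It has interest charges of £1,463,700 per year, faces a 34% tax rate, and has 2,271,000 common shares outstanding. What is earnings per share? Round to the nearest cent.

£0.79

Pre-tax income = £4,175,000 − £1,463,700.00 = £2,711,300.00.
Net income = £2,711,300.00 × (1 − 0.34) = £1,789,458.00.
EPS = £1,789,458.00 ÷ 2,271,000 = £0.79.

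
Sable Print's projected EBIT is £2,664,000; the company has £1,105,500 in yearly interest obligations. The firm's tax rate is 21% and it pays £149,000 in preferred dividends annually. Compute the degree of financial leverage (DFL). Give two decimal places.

Annual interest charges come to £1,105,500.00.
Preferred dividends grossed up pre-tax: £149,000 / (1 − 0.21) = £188,607.59.
DFL = EBIT ÷ [EBIT − I − D_p/(1−t)] = £2,664,000 ÷ [£2,664,000 − £1,105,500.00 − £188,607.59] = £2,664,000 ÷ £1,369,892.41 = 1.9447.

1.94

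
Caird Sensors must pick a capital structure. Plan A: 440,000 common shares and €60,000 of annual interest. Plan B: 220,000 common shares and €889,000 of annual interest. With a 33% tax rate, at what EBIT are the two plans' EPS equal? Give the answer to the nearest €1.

€1,718,000

At indifference, (EBIT − 60,000)(1 − t)/440,000 = (EBIT − 889,000)(1 − t)/220,000.
The (1 − t) factor cancels: (EBIT − 60,000) × 220,000 = (EBIT − 889,000) × 440,000.
Solving, EBIT = (889,000·440,000 − 60,000·220,000) / (440,000 − 220,000) = 377,960,000,000 / 220,000 = 1,718,000.00.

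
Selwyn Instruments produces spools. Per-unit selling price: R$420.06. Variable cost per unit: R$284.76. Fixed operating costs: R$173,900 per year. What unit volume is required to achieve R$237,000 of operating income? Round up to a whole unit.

3,037 spools

Unit CM = price − variable cost = R$420.06 − R$284.76 = R$135.30.
Units = (FC + target) / CM = (R$173,900 + R$237,000) / R$135.30 = 3,036.95, so 3,037 spools.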